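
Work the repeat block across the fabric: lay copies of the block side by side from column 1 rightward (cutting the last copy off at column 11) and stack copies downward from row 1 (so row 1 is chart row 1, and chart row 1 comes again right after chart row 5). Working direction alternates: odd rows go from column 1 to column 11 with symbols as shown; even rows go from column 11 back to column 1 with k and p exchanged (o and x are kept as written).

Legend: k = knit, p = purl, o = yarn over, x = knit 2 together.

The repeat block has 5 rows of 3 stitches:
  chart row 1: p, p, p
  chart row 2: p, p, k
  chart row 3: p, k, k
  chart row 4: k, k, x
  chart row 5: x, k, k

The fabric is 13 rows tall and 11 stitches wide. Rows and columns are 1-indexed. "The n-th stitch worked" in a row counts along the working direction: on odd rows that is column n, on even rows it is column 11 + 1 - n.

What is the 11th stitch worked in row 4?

Stitch:
p

Derivation:
Row 4: (4-1) mod 5 = 3, so use chart row 4. Even row -> WS.
Chart row 4 tiled across columns 1-11: k k x k k x k k x k k
WS row: flip the tiled sequence (start at column 11) and apply k<->p; o and x stay.
Row 4 as worked: p p x p p x p p x p p
Stitch 11 in working order -> p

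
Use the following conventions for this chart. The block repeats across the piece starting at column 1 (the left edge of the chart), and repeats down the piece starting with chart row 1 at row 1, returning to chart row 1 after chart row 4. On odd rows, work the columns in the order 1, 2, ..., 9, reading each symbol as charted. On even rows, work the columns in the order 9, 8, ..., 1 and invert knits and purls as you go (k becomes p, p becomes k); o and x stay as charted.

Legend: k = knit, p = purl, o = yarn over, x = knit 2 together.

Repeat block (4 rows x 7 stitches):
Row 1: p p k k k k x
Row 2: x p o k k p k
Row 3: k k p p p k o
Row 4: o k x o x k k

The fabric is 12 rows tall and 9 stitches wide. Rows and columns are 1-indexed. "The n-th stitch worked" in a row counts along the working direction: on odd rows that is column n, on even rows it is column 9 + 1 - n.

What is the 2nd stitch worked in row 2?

Stitch:
x

Derivation:
Row 2 uses chart row ((2-1) mod 4)+1 = 2. Row 2 is even, so WS.
Chart row 2 tiled across columns 1-9: x p o k k p k x p
WS: work from column 9 back to column 1 (reverse the tiled row), swapping k<->p (o and x unchanged).
Row 2 as worked: k x p k p p o k x
The 2nd stitch worked is x.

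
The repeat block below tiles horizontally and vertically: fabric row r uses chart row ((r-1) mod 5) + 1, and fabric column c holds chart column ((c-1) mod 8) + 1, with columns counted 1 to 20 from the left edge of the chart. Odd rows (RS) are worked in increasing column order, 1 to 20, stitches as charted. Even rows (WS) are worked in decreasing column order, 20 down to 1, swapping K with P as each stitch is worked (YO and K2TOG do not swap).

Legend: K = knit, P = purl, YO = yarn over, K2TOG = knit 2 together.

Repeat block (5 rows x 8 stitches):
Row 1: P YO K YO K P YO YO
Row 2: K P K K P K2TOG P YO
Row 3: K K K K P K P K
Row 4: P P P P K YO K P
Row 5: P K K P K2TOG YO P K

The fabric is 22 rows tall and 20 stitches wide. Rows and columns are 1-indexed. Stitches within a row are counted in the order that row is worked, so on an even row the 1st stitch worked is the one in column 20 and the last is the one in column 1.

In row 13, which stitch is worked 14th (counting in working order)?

Result:
K

Derivation:
Row 13 uses chart row ((13-1) mod 5)+1 = 3. Row 13 is odd, so RS.
Chart row 3 tiled across columns 1-20: K K K K P K P K K K K K P K P K K K K K
RS: work column 1 to column 20, symbols as charted — the tiled row is the row as worked.
The 14th stitch worked is K.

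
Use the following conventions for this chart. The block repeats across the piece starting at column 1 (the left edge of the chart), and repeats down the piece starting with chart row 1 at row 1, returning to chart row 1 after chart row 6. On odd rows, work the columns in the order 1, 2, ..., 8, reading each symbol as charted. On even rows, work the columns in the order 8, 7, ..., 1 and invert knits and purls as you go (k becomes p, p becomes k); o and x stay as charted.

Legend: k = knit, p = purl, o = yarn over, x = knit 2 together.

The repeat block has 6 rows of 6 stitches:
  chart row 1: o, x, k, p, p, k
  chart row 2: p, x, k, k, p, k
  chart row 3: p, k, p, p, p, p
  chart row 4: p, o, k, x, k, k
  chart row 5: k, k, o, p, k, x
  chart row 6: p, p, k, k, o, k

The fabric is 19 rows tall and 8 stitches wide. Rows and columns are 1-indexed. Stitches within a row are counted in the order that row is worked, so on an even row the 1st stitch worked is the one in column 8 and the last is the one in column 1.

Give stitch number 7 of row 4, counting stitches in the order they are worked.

Result:
o

Derivation:
For row 4: chart row = ((4-1) mod 6) + 1 = 4; this is a WS (even) row.
Chart row 4 tiled across columns 1-8: p o k x k k p o
Wrong side: read the tiled row from column 8 down to 1 and exchange k with p (leave o, x).
Row 4 as worked: o k p p x p o k
The 7th stitch worked is o.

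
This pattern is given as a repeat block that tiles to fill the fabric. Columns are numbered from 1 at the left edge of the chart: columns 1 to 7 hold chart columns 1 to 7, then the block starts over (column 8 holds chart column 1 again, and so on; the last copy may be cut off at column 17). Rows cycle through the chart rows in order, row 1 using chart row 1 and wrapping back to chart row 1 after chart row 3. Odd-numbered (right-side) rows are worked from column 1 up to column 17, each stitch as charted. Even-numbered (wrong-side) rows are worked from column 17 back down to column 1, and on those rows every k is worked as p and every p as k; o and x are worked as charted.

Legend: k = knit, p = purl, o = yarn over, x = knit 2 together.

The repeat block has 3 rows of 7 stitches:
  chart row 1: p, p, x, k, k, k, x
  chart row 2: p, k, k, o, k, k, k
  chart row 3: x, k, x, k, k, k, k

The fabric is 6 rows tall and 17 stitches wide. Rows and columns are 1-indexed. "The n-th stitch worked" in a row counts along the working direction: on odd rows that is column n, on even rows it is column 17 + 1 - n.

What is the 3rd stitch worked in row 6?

Row 6 uses chart row ((6-1) mod 3)+1 = 3. Row 6 is even, so WS.
Chart row 3 tiled across columns 1-17: x k x k k k k x k x k k k k x k x
WS row: flip the tiled sequence (start at column 17) and apply k<->p; o and x stay.
Row 6 as worked: x p x p p p p x p x p p p p x p x
Stitch 3 in working order -> x

Stitch:
x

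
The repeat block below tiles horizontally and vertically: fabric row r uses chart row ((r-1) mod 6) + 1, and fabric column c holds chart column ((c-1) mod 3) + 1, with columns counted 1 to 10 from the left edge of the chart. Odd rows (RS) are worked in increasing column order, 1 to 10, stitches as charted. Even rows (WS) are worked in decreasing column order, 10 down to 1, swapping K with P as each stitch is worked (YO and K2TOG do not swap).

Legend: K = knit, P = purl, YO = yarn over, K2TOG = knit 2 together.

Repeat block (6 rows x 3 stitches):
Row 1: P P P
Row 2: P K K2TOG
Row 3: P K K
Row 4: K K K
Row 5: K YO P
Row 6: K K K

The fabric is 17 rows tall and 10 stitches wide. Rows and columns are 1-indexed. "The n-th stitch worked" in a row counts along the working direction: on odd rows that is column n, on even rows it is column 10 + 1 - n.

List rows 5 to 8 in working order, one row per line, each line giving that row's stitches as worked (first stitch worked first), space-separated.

Result:
K YO P K YO P K YO P K
P P P P P P P P P P
P P P P P P P P P P
K K2TOG P K K2TOG P K K2TOG P K

Derivation:
Row 5: chart row 5, RS - tile across columns 1-10 and work as-is.
Row 6: chart row 6, WS - tiled (columns 1-10): K K K K K K K K K K; work from column 10 back to 1 with K<->P swapped.
Row 7: chart row 1, RS - tile across columns 1-10 and work as-is.
Row 8: chart row 2, WS - tiled (columns 1-10): P K K2TOG P K K2TOG P K K2TOG P; work from column 10 back to 1 with K<->P swapped.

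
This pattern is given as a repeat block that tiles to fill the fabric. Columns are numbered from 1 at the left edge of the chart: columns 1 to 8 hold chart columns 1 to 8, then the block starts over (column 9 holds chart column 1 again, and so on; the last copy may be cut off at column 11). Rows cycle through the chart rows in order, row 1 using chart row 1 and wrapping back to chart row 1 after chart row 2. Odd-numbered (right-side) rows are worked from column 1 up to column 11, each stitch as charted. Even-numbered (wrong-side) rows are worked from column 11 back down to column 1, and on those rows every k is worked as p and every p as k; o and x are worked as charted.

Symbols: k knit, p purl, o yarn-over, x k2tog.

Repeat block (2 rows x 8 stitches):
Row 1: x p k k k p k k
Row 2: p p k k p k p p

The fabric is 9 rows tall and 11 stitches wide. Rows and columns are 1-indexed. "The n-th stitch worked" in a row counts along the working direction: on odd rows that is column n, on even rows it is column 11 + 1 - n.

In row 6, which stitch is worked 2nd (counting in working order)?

== STITCH ==
k

Derivation:
For row 6: chart row = ((6-1) mod 2) + 1 = 2; this is a WS (even) row.
Chart row 2 tiled across columns 1-11: p p k k p k p p p p k
WS row: flip the tiled sequence (start at column 11) and apply k<->p; o and x stay.
Row 6 as worked: p k k k k p k p p k k
The 2nd stitch worked is k.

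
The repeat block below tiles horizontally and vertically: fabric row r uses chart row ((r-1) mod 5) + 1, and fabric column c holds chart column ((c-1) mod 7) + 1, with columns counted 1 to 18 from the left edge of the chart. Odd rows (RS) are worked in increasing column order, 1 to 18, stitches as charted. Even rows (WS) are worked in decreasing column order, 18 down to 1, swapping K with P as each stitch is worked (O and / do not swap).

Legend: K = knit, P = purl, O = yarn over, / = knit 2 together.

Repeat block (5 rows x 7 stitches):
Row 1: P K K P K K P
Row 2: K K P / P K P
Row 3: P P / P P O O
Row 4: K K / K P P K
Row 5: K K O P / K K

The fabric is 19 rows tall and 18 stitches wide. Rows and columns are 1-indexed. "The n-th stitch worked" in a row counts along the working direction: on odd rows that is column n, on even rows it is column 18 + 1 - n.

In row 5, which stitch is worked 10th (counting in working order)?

== STITCH ==
O

Derivation:
Row 5: (5-1) mod 5 = 4, so use chart row 5. Odd row -> RS.
Chart row 5 tiled across columns 1-18: K K O P / K K K K O P / K K K K O P
Right side: take the tiled row as-is (worked left to right from column 1).
Stitch 10 in working order -> O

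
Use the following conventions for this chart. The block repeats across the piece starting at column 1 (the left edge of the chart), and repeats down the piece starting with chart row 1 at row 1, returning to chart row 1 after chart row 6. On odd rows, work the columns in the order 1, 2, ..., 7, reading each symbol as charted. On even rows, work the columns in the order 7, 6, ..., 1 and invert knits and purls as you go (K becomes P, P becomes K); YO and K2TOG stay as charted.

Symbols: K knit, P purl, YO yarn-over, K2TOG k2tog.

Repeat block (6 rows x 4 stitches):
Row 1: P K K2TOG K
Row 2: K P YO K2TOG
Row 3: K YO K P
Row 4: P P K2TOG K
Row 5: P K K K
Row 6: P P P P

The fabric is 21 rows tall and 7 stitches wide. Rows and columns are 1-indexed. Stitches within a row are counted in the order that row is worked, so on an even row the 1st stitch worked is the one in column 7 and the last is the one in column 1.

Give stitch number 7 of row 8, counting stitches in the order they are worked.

Row 8: (8-1) mod 6 = 1, so use chart row 2. Even row -> WS.
Chart row 2 tiled across columns 1-7: K P YO K2TOG K P YO
WS row: flip the tiled sequence (start at column 7) and apply K<->P; YO and K2TOG stay.
Row 8 as worked: YO K P K2TOG YO K P
Counting 7 along the worked row gives P.

Result:
P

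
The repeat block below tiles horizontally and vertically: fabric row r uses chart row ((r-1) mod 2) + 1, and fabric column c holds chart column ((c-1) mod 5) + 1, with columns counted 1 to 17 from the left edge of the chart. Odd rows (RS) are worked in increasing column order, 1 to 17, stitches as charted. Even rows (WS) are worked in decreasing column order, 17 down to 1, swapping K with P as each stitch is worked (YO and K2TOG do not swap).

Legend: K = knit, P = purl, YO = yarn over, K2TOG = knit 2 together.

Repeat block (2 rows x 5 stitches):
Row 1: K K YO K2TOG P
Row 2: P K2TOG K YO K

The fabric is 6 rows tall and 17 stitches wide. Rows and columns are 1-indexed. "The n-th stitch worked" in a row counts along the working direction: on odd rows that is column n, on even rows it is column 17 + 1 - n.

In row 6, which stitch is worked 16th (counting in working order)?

Result:
K2TOG

Derivation:
Row 6: (6-1) mod 2 = 1, so use chart row 2. Even row -> WS.
Chart row 2 tiled across columns 1-17: P K2TOG K YO K P K2TOG K YO K P K2TOG K YO K P K2TOG
WS row: flip the tiled sequence (start at column 17) and apply K<->P; YO and K2TOG stay.
Row 6 as worked: K2TOG K P YO P K2TOG K P YO P K2TOG K P YO P K2TOG K
The 16th stitch worked is K2TOG.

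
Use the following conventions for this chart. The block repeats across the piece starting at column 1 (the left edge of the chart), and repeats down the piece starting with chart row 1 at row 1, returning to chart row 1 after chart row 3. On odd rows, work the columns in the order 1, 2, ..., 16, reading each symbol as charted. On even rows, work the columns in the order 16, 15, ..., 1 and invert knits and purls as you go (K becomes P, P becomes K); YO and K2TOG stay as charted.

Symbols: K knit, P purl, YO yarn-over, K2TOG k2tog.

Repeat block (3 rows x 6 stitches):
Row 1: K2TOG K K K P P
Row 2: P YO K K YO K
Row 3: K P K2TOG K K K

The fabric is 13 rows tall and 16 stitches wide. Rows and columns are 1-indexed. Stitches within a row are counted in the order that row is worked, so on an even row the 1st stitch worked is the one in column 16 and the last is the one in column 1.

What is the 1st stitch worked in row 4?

Row 4 uses chart row ((4-1) mod 3)+1 = 1. Row 4 is even, so WS.
Chart row 1 tiled across columns 1-16: K2TOG K K K P P K2TOG K K K P P K2TOG K K K
WS row: flip the tiled sequence (start at column 16) and apply K<->P; YO and K2TOG stay.
Row 4 as worked: P P P K2TOG K K P P P K2TOG K K P P P K2TOG
Counting 1 along the worked row gives P.

Stitch:
P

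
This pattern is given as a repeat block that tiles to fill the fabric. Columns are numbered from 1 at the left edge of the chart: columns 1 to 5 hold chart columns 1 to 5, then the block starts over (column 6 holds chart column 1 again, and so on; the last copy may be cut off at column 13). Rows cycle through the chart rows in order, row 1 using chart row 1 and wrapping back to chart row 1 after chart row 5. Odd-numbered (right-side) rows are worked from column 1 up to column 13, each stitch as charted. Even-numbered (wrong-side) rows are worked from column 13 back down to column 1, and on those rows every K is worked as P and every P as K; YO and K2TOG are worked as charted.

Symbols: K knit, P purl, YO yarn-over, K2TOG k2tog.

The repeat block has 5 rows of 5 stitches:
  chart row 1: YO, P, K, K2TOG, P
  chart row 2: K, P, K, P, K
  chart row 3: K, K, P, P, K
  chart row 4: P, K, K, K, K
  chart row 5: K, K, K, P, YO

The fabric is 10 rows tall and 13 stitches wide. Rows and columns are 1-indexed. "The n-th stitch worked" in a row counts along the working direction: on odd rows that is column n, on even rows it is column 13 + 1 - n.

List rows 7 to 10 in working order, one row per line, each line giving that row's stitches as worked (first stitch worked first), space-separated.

== ROWS AS WORKED ==
K P K P K K P K P K K P K
K P P P K K P P P K K P P
P K K K K P K K K K P K K
P P P YO K P P P YO K P P P

Derivation:
Row 7: chart row 2, RS - tile across columns 1-13 and work as-is.
Row 8: chart row 3, WS - tiled (columns 1-13): K K P P K K K P P K K K P; work from column 13 back to 1 with K<->P swapped.
Row 9: chart row 4, RS - tile across columns 1-13 and work as-is.
Row 10: chart row 5, WS - tiled (columns 1-13): K K K P YO K K K P YO K K K; work from column 13 back to 1 with K<->P swapped.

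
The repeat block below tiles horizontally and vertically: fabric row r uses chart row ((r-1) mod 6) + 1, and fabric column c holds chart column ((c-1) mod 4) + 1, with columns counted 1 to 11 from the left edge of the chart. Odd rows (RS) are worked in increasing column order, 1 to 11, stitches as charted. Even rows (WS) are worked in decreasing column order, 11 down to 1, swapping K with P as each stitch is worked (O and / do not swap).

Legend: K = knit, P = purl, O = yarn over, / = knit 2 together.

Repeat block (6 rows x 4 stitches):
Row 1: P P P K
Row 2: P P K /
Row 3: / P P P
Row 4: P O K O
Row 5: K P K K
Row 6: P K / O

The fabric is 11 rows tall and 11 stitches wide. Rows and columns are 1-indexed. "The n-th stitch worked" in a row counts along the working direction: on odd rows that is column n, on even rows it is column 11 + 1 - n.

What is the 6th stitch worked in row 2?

Result:
K

Derivation:
Row 2 uses chart row ((2-1) mod 6)+1 = 2. Row 2 is even, so WS.
Chart row 2 tiled across columns 1-11: P P K / P P K / P P K
WS: work from column 11 back to column 1 (reverse the tiled row), swapping K<->P (O and / unchanged).
Row 2 as worked: P K K / P K K / P K K
Counting 6 along the worked row gives K.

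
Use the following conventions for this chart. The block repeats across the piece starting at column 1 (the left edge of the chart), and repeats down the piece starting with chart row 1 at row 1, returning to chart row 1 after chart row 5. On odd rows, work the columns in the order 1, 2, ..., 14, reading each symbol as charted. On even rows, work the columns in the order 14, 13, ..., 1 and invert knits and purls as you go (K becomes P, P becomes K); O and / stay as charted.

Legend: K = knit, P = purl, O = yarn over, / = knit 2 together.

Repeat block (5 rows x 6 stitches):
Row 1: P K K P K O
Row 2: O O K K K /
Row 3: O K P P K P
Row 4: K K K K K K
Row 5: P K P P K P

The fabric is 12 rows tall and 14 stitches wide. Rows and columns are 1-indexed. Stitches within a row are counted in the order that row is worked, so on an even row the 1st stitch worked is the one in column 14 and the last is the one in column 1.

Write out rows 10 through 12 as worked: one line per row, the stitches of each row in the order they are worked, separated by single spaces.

Row 10: chart row 5, WS - tiled (columns 1-14): P K P P K P P K P P K P P K; work from column 14 back to 1 with K<->P swapped.
Row 11: chart row 1, RS - tile across columns 1-14 and work as-is.
Row 12: chart row 2, WS - tiled (columns 1-14): O O K K K / O O K K K / O O; work from column 14 back to 1 with K<->P swapped.

== ROWS AS WORKED ==
P K K P K K P K K P K K P K
P K K P K O P K K P K O P K
O O / P P P O O / P P P O O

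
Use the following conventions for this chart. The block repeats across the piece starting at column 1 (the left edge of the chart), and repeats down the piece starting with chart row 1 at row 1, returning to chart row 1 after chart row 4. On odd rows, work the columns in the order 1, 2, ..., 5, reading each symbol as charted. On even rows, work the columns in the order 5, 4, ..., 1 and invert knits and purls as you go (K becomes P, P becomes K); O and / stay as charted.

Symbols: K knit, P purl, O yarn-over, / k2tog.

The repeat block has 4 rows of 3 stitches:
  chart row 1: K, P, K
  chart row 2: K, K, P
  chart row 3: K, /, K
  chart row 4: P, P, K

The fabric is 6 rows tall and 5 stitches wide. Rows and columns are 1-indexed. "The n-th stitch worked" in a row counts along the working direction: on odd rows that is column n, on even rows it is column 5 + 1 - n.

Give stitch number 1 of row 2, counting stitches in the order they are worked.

Result:
P

Derivation:
For row 2: chart row = ((2-1) mod 4) + 1 = 2; this is a WS (even) row.
Chart row 2 tiled across columns 1-5: K K P K K
WS: work from column 5 back to column 1 (reverse the tiled row), swapping K<->P (O and / unchanged).
Row 2 as worked: P P K P P
Counting 1 along the worked row gives P.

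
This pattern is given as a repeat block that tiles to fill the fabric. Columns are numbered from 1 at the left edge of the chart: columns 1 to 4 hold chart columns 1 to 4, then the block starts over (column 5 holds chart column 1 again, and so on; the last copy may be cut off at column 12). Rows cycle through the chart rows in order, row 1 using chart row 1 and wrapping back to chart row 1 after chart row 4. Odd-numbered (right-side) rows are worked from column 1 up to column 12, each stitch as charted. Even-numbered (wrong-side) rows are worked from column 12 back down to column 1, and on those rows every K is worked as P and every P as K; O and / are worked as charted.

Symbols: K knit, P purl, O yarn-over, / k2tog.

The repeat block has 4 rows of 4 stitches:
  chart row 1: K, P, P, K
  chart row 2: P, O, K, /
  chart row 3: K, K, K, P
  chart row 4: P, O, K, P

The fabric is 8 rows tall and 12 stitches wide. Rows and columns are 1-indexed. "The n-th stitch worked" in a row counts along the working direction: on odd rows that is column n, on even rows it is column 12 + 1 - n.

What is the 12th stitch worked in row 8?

Stitch:
K

Derivation:
For row 8: chart row = ((8-1) mod 4) + 1 = 4; this is a WS (even) row.
Chart row 4 tiled across columns 1-12: P O K P P O K P P O K P
Wrong side: read the tiled row from column 12 down to 1 and exchange K with P (leave O, /).
Row 8 as worked: K P O K K P O K K P O K
Counting 12 along the worked row gives K.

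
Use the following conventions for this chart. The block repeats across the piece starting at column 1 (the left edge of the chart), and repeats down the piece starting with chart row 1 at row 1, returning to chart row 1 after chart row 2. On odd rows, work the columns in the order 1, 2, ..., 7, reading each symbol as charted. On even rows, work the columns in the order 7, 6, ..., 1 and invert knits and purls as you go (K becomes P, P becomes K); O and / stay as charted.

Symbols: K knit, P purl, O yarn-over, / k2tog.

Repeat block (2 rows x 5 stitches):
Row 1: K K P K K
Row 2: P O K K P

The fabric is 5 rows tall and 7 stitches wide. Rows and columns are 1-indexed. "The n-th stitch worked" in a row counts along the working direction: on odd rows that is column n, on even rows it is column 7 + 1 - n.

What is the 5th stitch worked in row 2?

Row 2: (2-1) mod 2 = 1, so use chart row 2. Even row -> WS.
Chart row 2 tiled across columns 1-7: P O K K P P O
WS: work from column 7 back to column 1 (reverse the tiled row), swapping K<->P (O and / unchanged).
Row 2 as worked: O K K P P O K
The 5th stitch worked is P.

Result:
P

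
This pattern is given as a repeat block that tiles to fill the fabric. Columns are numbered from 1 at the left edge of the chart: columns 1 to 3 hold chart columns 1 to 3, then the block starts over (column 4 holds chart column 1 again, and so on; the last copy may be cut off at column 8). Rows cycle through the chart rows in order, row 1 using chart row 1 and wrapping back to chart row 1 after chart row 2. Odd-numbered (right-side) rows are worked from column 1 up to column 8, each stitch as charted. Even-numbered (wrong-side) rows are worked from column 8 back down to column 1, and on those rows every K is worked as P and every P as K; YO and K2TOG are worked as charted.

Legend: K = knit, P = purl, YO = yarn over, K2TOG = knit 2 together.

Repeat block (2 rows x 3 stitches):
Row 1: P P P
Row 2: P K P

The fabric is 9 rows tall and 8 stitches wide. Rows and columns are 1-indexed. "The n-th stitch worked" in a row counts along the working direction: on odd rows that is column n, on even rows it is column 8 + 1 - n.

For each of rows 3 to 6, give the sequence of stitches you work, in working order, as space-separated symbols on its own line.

Row 3: chart row 1, RS - tile across columns 1-8 and work as-is.
Row 4: chart row 2, WS - tiled (columns 1-8): P K P P K P P K; work from column 8 back to 1 with K<->P swapped.
Row 5: chart row 1, RS - tile across columns 1-8 and work as-is.
Row 6: chart row 2, WS - tiled (columns 1-8): P K P P K P P K; work from column 8 back to 1 with K<->P swapped.

== ROWS AS WORKED ==
P P P P P P P P
P K K P K K P K
P P P P P P P P
P K K P K K P K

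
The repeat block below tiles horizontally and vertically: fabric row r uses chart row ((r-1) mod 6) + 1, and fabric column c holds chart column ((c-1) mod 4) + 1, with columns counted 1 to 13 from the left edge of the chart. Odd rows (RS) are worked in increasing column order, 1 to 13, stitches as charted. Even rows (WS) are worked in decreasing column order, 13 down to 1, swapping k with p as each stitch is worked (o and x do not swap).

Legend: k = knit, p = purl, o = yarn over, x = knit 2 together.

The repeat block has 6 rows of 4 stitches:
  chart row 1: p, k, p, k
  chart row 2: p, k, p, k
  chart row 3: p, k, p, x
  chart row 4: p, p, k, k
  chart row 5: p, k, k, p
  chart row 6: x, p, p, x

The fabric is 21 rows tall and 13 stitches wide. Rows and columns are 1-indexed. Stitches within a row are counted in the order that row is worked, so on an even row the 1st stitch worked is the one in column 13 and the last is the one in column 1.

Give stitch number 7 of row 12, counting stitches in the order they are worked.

== STITCH ==
k

Derivation:
Row 12: (12-1) mod 6 = 5, so use chart row 6. Even row -> WS.
Chart row 6 tiled across columns 1-13: x p p x x p p x x p p x x
Wrong side: read the tiled row from column 13 down to 1 and exchange k with p (leave o, x).
Row 12 as worked: x x k k x x k k x x k k x
Stitch 7 in working order -> k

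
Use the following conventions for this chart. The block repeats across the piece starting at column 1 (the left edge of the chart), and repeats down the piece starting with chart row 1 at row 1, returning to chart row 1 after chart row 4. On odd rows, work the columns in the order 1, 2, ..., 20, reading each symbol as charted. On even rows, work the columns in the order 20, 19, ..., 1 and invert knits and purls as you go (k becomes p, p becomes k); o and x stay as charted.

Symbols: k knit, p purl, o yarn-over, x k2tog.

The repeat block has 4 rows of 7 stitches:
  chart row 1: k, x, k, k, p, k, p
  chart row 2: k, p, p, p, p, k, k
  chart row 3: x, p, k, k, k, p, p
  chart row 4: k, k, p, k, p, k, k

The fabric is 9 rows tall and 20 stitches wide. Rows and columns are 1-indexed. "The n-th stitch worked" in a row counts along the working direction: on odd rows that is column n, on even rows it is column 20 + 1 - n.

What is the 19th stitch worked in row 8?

Row 8 uses chart row ((8-1) mod 4)+1 = 4. Row 8 is even, so WS.
Chart row 4 tiled across columns 1-20: k k p k p k k k k p k p k k k k p k p k
WS: work from column 20 back to column 1 (reverse the tiled row), swapping k<->p (o and x unchanged).
Row 8 as worked: p k p k p p p p k p k p p p p k p k p p
The 19th stitch worked is p.

Stitch:
p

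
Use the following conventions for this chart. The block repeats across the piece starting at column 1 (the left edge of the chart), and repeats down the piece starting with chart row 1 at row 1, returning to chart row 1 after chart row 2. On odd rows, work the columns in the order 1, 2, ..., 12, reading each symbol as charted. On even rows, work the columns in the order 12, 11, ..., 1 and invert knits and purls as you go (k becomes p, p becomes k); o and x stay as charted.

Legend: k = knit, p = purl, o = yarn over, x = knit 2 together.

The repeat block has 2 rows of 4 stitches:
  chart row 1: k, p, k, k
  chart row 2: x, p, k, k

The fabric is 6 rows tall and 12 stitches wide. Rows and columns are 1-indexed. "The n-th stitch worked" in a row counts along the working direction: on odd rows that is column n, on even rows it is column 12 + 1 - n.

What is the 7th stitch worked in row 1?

Row 1: (1-1) mod 2 = 0, so use chart row 1. Odd row -> RS.
Chart row 1 tiled across columns 1-12: k p k k k p k k k p k k
Right side: take the tiled row as-is (worked left to right from column 1).
The 7th stitch worked is k.

== STITCH ==
k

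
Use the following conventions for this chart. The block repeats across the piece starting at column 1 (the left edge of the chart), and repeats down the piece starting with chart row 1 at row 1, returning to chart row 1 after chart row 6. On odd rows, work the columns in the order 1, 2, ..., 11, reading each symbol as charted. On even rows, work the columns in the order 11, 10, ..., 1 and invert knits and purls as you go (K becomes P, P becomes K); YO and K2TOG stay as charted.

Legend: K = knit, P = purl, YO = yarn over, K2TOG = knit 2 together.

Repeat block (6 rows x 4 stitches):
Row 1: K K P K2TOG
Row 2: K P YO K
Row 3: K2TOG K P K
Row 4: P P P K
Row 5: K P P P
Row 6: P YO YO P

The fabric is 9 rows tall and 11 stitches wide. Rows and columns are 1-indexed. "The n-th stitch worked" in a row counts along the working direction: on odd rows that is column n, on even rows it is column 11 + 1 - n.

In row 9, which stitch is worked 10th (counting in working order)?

Row 9: (9-1) mod 6 = 2, so use chart row 3. Odd row -> RS.
Chart row 3 tiled across columns 1-11: K2TOG K P K K2TOG K P K K2TOG K P
RS row: no reversal, no swap; stitch n worked = column n.
Counting 10 along the worked row gives K.

Result:
K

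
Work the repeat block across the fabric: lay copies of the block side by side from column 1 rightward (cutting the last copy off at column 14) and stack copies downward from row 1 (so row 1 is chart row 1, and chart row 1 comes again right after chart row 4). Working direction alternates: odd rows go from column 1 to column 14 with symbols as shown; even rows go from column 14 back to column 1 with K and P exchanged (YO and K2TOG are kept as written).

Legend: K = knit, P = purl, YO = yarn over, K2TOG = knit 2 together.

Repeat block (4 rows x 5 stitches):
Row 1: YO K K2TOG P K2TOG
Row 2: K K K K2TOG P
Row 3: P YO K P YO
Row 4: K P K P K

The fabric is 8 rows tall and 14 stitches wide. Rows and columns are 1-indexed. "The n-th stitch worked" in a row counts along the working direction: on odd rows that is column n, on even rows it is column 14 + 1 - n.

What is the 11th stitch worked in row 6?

For row 6: chart row = ((6-1) mod 4) + 1 = 2; this is a WS (even) row.
Chart row 2 tiled across columns 1-14: K K K K2TOG P K K K K2TOG P K K K K2TOG
Wrong side: read the tiled row from column 14 down to 1 and exchange K with P (leave YO, K2TOG).
Row 6 as worked: K2TOG P P P K K2TOG P P P K K2TOG P P P
Counting 11 along the worked row gives K2TOG.

Result:
K2TOG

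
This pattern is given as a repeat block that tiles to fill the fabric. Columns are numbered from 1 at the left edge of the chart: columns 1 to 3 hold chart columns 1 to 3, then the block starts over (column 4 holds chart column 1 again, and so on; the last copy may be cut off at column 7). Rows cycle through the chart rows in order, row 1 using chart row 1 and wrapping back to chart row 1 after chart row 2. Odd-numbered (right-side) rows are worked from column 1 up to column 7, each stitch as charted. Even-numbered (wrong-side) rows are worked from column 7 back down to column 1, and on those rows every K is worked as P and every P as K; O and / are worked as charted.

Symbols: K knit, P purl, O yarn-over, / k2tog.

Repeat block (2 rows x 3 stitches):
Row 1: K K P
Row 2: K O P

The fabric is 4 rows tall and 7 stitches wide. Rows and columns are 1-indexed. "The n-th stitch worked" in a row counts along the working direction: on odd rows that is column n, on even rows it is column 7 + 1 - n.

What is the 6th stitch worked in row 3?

== STITCH ==
P

Derivation:
Row 3: (3-1) mod 2 = 0, so use chart row 1. Odd row -> RS.
Chart row 1 tiled across columns 1-7: K K P K K P K
RS: work column 1 to column 7, symbols as charted — the tiled row is the row as worked.
Counting 6 along the worked row gives P.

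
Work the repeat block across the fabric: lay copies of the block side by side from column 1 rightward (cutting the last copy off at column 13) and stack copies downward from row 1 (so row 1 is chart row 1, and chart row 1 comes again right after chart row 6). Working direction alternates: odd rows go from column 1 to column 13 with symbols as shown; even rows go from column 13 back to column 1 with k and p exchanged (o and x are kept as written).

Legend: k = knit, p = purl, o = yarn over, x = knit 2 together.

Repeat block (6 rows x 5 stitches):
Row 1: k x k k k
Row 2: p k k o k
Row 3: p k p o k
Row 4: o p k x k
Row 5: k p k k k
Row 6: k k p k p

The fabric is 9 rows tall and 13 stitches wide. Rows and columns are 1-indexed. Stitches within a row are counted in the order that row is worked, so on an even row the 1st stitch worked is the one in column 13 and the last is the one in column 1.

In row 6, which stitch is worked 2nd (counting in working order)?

Row 6: (6-1) mod 6 = 5, so use chart row 6. Even row -> WS.
Chart row 6 tiled across columns 1-13: k k p k p k k p k p k k p
WS row: flip the tiled sequence (start at column 13) and apply k<->p; o and x stay.
Row 6 as worked: k p p k p k p p k p k p p
The 2nd stitch worked is p.

Result:
p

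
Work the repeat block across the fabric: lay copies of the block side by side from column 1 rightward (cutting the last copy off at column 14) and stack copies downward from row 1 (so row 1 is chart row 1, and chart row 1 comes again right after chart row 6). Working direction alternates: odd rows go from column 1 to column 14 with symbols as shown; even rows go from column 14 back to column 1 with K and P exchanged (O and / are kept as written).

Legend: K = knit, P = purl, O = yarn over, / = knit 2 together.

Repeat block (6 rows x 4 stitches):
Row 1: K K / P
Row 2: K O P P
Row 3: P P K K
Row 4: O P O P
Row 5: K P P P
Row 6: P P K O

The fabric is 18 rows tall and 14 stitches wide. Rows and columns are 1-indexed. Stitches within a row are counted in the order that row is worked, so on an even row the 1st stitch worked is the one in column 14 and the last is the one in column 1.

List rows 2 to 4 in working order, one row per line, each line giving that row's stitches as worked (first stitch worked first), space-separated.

Row 2: chart row 2, WS - tiled (columns 1-14): K O P P K O P P K O P P K O; work from column 14 back to 1 with K<->P swapped.
Row 3: chart row 3, RS - tile across columns 1-14 and work as-is.
Row 4: chart row 4, WS - tiled (columns 1-14): O P O P O P O P O P O P O P; work from column 14 back to 1 with K<->P swapped.

Result:
O P K K O P K K O P K K O P
P P K K P P K K P P K K P P
K O K O K O K O K O K O K O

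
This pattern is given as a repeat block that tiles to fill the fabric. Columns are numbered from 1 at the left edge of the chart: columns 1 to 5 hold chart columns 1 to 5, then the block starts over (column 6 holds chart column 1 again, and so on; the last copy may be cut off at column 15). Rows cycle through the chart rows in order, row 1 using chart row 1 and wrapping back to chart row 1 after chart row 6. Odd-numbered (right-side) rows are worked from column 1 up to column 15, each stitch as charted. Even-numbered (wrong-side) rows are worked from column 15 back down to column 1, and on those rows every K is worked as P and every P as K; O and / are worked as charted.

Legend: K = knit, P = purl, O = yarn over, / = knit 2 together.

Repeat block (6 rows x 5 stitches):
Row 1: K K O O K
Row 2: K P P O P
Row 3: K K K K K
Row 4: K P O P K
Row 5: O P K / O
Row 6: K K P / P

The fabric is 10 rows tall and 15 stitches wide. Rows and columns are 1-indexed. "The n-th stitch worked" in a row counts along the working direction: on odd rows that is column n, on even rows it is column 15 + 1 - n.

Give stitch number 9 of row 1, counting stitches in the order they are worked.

Result:
O

Derivation:
For row 1: chart row = ((1-1) mod 6) + 1 = 1; this is a RS (odd) row.
Chart row 1 tiled across columns 1-15: K K O O K K K O O K K K O O K
Right side: take the tiled row as-is (worked left to right from column 1).
The 9th stitch worked is O.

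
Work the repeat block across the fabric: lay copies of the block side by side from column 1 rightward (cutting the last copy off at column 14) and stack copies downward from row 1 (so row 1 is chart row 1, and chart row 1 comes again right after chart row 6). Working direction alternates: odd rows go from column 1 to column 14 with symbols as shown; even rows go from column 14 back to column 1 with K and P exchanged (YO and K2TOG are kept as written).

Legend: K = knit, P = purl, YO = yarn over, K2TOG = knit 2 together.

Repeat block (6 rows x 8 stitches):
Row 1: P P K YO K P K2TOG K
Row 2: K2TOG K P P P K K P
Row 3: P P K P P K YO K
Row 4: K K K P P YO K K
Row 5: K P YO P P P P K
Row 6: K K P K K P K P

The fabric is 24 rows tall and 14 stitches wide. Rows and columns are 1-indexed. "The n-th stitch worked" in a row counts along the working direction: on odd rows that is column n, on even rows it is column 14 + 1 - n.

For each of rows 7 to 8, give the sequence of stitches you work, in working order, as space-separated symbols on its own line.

Row 7: chart row 1, RS - tile across columns 1-14 and work as-is.
Row 8: chart row 2, WS - tiled (columns 1-14): K2TOG K P P P K K P K2TOG K P P P K; work from column 14 back to 1 with K<->P swapped.

Rows as worked:
P P K YO K P K2TOG K P P K YO K P
P K K K P K2TOG K P P K K K P K2TOG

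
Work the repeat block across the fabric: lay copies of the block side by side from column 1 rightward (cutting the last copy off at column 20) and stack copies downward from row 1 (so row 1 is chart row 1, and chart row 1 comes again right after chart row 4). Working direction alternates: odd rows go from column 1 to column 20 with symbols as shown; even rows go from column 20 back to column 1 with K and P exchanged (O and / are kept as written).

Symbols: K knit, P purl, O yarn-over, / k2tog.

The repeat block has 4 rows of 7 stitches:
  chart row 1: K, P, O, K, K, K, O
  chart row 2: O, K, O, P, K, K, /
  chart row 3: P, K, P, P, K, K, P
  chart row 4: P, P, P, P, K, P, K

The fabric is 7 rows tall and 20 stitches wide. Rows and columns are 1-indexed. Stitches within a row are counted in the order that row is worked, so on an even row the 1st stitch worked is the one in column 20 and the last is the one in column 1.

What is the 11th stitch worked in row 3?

For row 3: chart row = ((3-1) mod 4) + 1 = 3; this is a RS (odd) row.
Chart row 3 tiled across columns 1-20: P K P P K K P P K P P K K P P K P P K K
RS: work column 1 to column 20, symbols as charted — the tiled row is the row as worked.
Counting 11 along the worked row gives P.

Result:
P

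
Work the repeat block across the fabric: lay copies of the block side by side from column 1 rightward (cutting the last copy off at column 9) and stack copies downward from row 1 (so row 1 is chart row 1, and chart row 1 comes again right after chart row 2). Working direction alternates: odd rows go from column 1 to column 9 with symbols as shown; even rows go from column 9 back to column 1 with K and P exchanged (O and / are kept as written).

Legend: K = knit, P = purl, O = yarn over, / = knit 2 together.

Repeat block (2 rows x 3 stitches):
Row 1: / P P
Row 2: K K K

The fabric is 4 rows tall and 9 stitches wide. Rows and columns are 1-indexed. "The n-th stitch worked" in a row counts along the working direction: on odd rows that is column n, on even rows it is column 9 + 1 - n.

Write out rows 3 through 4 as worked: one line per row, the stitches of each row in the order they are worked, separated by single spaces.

Rows as worked:
/ P P / P P / P P
P P P P P P P P P

Derivation:
Row 3: chart row 1, RS - tile across columns 1-9 and work as-is.
Row 4: chart row 2, WS - tiled (columns 1-9): K K K K K K K K K; work from column 9 back to 1 with K<->P swapped.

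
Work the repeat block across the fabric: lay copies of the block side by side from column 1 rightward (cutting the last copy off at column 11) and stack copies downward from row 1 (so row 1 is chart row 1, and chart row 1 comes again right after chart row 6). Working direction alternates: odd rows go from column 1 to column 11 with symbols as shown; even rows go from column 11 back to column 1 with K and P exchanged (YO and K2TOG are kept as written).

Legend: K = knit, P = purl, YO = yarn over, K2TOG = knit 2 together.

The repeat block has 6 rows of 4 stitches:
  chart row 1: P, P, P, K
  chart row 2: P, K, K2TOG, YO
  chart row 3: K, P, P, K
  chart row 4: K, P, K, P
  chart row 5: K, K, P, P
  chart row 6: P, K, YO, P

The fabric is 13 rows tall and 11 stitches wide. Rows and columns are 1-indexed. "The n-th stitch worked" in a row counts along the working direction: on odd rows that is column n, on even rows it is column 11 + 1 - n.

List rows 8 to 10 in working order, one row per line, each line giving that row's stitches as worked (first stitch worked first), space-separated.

== ROWS AS WORKED ==
K2TOG P K YO K2TOG P K YO K2TOG P K
K P P K K P P K K P P
P K P K P K P K P K P

Derivation:
Row 8: chart row 2, WS - tiled (columns 1-11): P K K2TOG YO P K K2TOG YO P K K2TOG; work from column 11 back to 1 with K<->P swapped.
Row 9: chart row 3, RS - tile across columns 1-11 and work as-is.
Row 10: chart row 4, WS - tiled (columns 1-11): K P K P K P K P K P K; work from column 11 back to 1 with K<->P swapped.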